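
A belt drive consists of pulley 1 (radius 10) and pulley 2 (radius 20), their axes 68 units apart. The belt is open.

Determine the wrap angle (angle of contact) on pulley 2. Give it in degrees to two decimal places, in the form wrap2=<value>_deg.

open belt: β = asin((r2−r1)/C) = asin(10/68) = 8.4565°
wrap1 = π − 2β = 163.0870°
wrap2 = π + 2β = 196.9130°

wrap2=196.91_deg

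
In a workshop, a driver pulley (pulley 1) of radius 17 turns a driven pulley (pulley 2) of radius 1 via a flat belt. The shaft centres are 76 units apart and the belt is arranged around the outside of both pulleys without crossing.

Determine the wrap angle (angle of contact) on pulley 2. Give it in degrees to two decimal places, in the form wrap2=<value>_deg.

open belt: β = asin((r2−r1)/C) = asin(-16/76) = -12.1532°
wrap1 = π − 2β = 204.3064°
wrap2 = π + 2β = 155.6936°

wrap2=155.69_deg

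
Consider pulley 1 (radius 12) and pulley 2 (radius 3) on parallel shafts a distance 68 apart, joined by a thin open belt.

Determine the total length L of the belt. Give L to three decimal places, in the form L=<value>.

open belt: β = asin((r2−r1)/C) = asin(-9/68) = -7.6056°
wrap1 = π − 2β = 195.2112°
wrap2 = π + 2β = 164.7888°
tangent length = C·cosβ = 67.4018
L = r1·wrap1 + r2·wrap2 + 2·C·cosβ = 12·3.4071 + 3·2.8761 + 2·67.4018 = 184.3168

L=184.317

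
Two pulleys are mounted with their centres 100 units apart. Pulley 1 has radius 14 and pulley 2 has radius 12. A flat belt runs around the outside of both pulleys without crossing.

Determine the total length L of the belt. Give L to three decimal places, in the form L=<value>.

open belt: β = asin((r2−r1)/C) = asin(-2/100) = -1.1460°
wrap1 = π − 2β = 182.2920°
wrap2 = π + 2β = 177.7080°
tangent length = C·cosβ = 99.9800
L = r1·wrap1 + r2·wrap2 + 2·C·cosβ = 14·3.1816 + 12·3.1016 + 2·99.9800 = 281.7214

L=281.721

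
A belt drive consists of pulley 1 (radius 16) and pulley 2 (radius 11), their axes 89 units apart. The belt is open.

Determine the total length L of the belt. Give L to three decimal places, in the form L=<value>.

L=263.104

open belt: β = asin((r2−r1)/C) = asin(-5/89) = -3.2206°
wrap1 = π − 2β = 186.4411°
wrap2 = π + 2β = 173.5589°
tangent length = C·cosβ = 88.8594
L = r1·wrap1 + r2·wrap2 + 2·C·cosβ = 16·3.2540 + 11·3.0292 + 2·88.8594 = 263.1040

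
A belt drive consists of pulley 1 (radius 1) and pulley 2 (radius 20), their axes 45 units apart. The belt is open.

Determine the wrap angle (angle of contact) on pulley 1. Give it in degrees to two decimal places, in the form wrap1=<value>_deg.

open belt: β = asin((r2−r1)/C) = asin(19/45) = 24.9750°
wrap1 = π − 2β = 130.0501°
wrap2 = π + 2β = 229.9499°

wrap1=130.05_deg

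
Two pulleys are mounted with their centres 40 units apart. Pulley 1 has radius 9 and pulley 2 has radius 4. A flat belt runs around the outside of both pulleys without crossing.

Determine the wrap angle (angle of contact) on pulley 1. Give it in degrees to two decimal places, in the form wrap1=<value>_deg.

wrap1=194.36_deg

open belt: β = asin((r2−r1)/C) = asin(-5/40) = -7.1808°
wrap1 = π − 2β = 194.3615°
wrap2 = π + 2β = 165.6385°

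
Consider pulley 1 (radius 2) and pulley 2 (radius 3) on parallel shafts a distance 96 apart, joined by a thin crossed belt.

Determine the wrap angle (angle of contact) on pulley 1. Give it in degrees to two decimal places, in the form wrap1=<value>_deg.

crossed belt: β = asin((r1+r2)/C) = asin(5/96) = 2.9855°
wrap1 = wrap2 = π + 2β = 185.9710°

wrap1=185.97_deg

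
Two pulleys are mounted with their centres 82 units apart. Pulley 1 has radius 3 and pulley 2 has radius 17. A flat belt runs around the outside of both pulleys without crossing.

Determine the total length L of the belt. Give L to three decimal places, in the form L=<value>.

open belt: β = asin((r2−r1)/C) = asin(14/82) = 9.8304°
wrap1 = π − 2β = 160.3393°
wrap2 = π + 2β = 199.6607°
tangent length = C·cosβ = 80.7960
L = r1·wrap1 + r2·wrap2 + 2·C·cosβ = 3·2.7984 + 17·3.4847 + 2·80.7960 = 229.2280

L=229.228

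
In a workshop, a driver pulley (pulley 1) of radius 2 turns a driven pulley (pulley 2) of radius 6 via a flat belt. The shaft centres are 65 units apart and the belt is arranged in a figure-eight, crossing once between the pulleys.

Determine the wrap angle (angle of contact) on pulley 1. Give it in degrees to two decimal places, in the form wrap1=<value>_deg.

wrap1=194.14_deg

crossed belt: β = asin((r1+r2)/C) = asin(8/65) = 7.0697°
wrap1 = wrap2 = π + 2β = 194.1394°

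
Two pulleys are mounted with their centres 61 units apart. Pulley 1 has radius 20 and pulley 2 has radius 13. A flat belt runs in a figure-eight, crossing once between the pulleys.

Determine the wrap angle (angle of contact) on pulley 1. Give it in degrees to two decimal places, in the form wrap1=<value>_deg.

crossed belt: β = asin((r1+r2)/C) = asin(33/61) = 32.7506°
wrap1 = wrap2 = π + 2β = 245.5012°

wrap1=245.50_deg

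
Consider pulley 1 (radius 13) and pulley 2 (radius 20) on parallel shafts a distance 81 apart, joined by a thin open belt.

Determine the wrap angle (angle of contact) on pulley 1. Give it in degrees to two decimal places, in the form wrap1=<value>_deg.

wrap1=170.08_deg

open belt: β = asin((r2−r1)/C) = asin(7/81) = 4.9577°
wrap1 = π − 2β = 170.0847°
wrap2 = π + 2β = 189.9153°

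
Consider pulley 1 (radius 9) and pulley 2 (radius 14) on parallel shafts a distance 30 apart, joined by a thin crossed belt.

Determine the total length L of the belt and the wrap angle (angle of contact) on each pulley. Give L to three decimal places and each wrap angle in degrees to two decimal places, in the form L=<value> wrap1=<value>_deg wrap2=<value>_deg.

L=150.966 wrap1=280.11_deg wrap2=280.11_deg

crossed belt: β = asin((r1+r2)/C) = asin(23/30) = 50.0555°
wrap1 = wrap2 = π + 2β = 280.1110°
tangent length = C·cosβ = 19.2614
L = (r1+r2)·wrap + 2·C·cosβ = 23·4.8889 + 2·19.2614 = 150.9665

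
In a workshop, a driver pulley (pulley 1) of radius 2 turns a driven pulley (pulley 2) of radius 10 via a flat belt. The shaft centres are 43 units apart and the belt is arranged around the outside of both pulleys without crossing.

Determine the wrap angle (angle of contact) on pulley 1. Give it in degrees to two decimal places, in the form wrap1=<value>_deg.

wrap1=158.56_deg

open belt: β = asin((r2−r1)/C) = asin(8/43) = 10.7222°
wrap1 = π − 2β = 158.5557°
wrap2 = π + 2β = 201.4443°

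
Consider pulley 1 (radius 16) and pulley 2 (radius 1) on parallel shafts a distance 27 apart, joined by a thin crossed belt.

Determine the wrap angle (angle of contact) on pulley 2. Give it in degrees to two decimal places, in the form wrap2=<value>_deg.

wrap2=258.05_deg

crossed belt: β = asin((r1+r2)/C) = asin(17/27) = 39.0228°
wrap1 = wrap2 = π + 2β = 258.0456°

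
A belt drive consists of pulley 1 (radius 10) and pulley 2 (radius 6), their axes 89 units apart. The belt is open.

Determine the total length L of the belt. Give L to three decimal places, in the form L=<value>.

L=228.445

open belt: β = asin((r2−r1)/C) = asin(-4/89) = -2.5760°
wrap1 = π − 2β = 185.1519°
wrap2 = π + 2β = 174.8481°
tangent length = C·cosβ = 88.9101
L = r1·wrap1 + r2·wrap2 + 2·C·cosβ = 10·3.2315 + 6·3.0517 + 2·88.9101 = 228.4453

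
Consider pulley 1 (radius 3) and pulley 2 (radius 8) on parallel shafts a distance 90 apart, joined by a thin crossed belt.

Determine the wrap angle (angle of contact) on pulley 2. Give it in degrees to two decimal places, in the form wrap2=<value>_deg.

wrap2=194.04_deg

crossed belt: β = asin((r1+r2)/C) = asin(11/90) = 7.0204°
wrap1 = wrap2 = π + 2β = 194.0407°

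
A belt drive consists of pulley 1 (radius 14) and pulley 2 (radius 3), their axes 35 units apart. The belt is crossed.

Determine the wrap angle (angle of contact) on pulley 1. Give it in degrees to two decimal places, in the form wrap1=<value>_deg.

wrap1=238.12_deg

crossed belt: β = asin((r1+r2)/C) = asin(17/35) = 29.0593°
wrap1 = wrap2 = π + 2β = 238.1186°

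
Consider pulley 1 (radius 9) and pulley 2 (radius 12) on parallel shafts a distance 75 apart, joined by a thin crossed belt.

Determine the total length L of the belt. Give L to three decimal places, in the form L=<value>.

L=221.893

crossed belt: β = asin((r1+r2)/C) = asin(21/75) = 16.2602°
wrap1 = wrap2 = π + 2β = 212.5204°
tangent length = C·cosβ = 72.0000
L = (r1+r2)·wrap + 2·C·cosβ = 21·3.7092 + 2·72.0000 = 221.8928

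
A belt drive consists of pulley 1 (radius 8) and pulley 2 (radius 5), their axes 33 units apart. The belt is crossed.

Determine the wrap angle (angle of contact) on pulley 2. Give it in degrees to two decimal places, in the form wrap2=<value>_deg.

crossed belt: β = asin((r1+r2)/C) = asin(13/33) = 23.1998°
wrap1 = wrap2 = π + 2β = 226.3997°

wrap2=226.40_deg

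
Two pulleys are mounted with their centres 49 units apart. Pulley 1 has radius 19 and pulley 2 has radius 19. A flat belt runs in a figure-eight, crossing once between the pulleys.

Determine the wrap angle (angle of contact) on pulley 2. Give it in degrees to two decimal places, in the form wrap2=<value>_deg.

wrap2=281.70_deg

crossed belt: β = asin((r1+r2)/C) = asin(38/49) = 50.8513°
wrap1 = wrap2 = π + 2β = 281.7026°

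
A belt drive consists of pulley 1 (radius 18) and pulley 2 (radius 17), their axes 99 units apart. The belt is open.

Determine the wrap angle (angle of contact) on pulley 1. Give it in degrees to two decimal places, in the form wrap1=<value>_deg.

open belt: β = asin((r2−r1)/C) = asin(-1/99) = -0.5788°
wrap1 = π − 2β = 181.1575°
wrap2 = π + 2β = 178.8425°

wrap1=181.16_deg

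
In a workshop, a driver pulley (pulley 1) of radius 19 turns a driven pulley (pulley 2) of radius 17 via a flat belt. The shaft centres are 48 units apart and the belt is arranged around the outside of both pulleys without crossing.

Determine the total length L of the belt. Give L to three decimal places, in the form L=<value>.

open belt: β = asin((r2−r1)/C) = asin(-2/48) = -2.3880°
wrap1 = π − 2β = 184.7760°
wrap2 = π + 2β = 175.2240°
tangent length = C·cosβ = 47.9583
L = r1·wrap1 + r2·wrap2 + 2·C·cosβ = 19·3.2250 + 17·3.0582 + 2·47.9583 = 209.1807

L=209.181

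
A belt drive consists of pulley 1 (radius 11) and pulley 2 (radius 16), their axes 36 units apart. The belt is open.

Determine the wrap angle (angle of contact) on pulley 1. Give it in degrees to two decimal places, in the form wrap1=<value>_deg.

wrap1=164.03_deg

open belt: β = asin((r2−r1)/C) = asin(5/36) = 7.9836°
wrap1 = π − 2β = 164.0329°
wrap2 = π + 2β = 195.9671°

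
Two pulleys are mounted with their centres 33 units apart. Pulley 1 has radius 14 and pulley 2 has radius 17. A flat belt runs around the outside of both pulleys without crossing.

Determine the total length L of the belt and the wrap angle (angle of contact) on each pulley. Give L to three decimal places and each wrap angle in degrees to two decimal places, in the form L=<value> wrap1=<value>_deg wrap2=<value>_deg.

open belt: β = asin((r2−r1)/C) = asin(3/33) = 5.2159°
wrap1 = π − 2β = 169.5682°
wrap2 = π + 2β = 190.4318°
tangent length = C·cosβ = 32.8634
L = r1·wrap1 + r2·wrap2 + 2·C·cosβ = 14·2.9595 + 17·3.3237 + 2·32.8634 = 163.6623

L=163.662 wrap1=169.57_deg wrap2=190.43_deg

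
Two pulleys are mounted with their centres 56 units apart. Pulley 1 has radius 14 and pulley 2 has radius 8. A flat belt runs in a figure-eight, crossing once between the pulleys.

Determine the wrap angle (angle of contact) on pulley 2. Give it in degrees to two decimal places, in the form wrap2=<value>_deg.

wrap2=226.26_deg

crossed belt: β = asin((r1+r2)/C) = asin(22/56) = 23.1324°
wrap1 = wrap2 = π + 2β = 226.2648°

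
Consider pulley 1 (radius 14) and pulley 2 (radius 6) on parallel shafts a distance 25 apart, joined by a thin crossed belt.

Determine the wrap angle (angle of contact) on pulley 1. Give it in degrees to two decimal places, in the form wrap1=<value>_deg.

wrap1=286.26_deg

crossed belt: β = asin((r1+r2)/C) = asin(20/25) = 53.1301°
wrap1 = wrap2 = π + 2β = 286.2602°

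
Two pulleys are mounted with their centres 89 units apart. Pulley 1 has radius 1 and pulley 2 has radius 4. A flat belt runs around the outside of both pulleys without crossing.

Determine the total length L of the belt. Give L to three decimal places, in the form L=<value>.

open belt: β = asin((r2−r1)/C) = asin(3/89) = 1.9317°
wrap1 = π − 2β = 176.1366°
wrap2 = π + 2β = 183.8634°
tangent length = C·cosβ = 88.9494
L = r1·wrap1 + r2·wrap2 + 2·C·cosβ = 1·3.0742 + 4·3.2090 + 2·88.9494 = 193.8091

L=193.809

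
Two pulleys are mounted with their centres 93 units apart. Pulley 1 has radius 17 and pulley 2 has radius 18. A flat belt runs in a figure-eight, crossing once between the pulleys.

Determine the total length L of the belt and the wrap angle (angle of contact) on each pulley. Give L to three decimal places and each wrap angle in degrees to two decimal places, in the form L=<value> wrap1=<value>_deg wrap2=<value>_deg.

L=309.290 wrap1=224.21_deg wrap2=224.21_deg

crossed belt: β = asin((r1+r2)/C) = asin(35/93) = 22.1074°
wrap1 = wrap2 = π + 2β = 224.2148°
tangent length = C·cosβ = 86.1626
L = (r1+r2)·wrap + 2·C·cosβ = 35·3.9133 + 2·86.1626 = 309.2903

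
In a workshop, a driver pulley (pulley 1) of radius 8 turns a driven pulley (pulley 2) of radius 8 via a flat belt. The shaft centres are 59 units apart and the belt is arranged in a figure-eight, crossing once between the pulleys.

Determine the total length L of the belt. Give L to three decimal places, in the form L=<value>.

L=172.632

crossed belt: β = asin((r1+r2)/C) = asin(16/59) = 15.7349°
wrap1 = wrap2 = π + 2β = 211.4698°
tangent length = C·cosβ = 56.7891
L = (r1+r2)·wrap + 2·C·cosβ = 16·3.6908 + 2·56.7891 = 172.6317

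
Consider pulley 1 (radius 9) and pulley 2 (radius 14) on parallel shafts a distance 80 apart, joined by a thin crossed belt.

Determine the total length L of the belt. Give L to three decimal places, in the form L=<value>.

crossed belt: β = asin((r1+r2)/C) = asin(23/80) = 16.7083°
wrap1 = wrap2 = π + 2β = 213.4167°
tangent length = C·cosβ = 76.6225
L = (r1+r2)·wrap + 2·C·cosβ = 23·3.7248 + 2·76.6225 = 238.9159

L=238.916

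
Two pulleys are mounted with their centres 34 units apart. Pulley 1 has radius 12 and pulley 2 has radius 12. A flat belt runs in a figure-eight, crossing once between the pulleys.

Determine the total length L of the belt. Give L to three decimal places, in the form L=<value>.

L=161.181

crossed belt: β = asin((r1+r2)/C) = asin(24/34) = 44.9009°
wrap1 = wrap2 = π + 2β = 269.8017°
tangent length = C·cosβ = 24.0832
L = (r1+r2)·wrap + 2·C·cosβ = 24·4.7089 + 2·24.0832 = 161.1807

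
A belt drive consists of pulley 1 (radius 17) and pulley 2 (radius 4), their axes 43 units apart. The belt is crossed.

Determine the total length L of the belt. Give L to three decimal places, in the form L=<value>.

crossed belt: β = asin((r1+r2)/C) = asin(21/43) = 29.2336°
wrap1 = wrap2 = π + 2β = 238.4673°
tangent length = C·cosβ = 37.5233
L = (r1+r2)·wrap + 2·C·cosβ = 21·4.1620 + 2·37.5233 = 162.4495

L=162.449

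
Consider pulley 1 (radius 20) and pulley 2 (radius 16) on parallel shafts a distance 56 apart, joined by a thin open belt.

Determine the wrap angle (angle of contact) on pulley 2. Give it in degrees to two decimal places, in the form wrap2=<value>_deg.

wrap2=171.81_deg

open belt: β = asin((r2−r1)/C) = asin(-4/56) = -4.0960°
wrap1 = π − 2β = 188.1921°
wrap2 = π + 2β = 171.8079°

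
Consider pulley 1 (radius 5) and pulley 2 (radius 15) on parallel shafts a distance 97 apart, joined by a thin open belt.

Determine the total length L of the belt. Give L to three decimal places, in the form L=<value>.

L=257.864

open belt: β = asin((r2−r1)/C) = asin(10/97) = 5.9173°
wrap1 = π − 2β = 168.1654°
wrap2 = π + 2β = 191.8346°
tangent length = C·cosβ = 96.4832
L = r1·wrap1 + r2·wrap2 + 2·C·cosβ = 5·2.9350 + 15·3.3481 + 2·96.4832 = 257.8637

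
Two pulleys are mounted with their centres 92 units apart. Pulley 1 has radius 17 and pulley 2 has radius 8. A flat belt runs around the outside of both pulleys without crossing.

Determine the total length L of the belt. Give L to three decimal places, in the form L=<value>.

open belt: β = asin((r2−r1)/C) = asin(-9/92) = -5.6140°
wrap1 = π − 2β = 191.2280°
wrap2 = π + 2β = 168.7720°
tangent length = C·cosβ = 91.5587
L = r1·wrap1 + r2·wrap2 + 2·C·cosβ = 17·3.3376 + 8·2.9456 + 2·91.5587 = 263.4210

L=263.421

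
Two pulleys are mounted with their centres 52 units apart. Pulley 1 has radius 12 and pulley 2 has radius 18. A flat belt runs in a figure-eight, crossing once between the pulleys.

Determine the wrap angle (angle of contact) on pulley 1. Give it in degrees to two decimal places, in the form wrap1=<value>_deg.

crossed belt: β = asin((r1+r2)/C) = asin(30/52) = 35.2344°
wrap1 = wrap2 = π + 2β = 250.4688°

wrap1=250.47_deg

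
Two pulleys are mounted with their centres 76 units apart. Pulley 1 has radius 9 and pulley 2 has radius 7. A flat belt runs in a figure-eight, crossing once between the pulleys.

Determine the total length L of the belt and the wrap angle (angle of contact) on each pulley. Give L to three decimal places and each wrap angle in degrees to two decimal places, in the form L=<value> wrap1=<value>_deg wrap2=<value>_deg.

L=205.647 wrap1=204.31_deg wrap2=204.31_deg

crossed belt: β = asin((r1+r2)/C) = asin(16/76) = 12.1532°
wrap1 = wrap2 = π + 2β = 204.3064°
tangent length = C·cosβ = 74.2967
L = (r1+r2)·wrap + 2·C·cosβ = 16·3.5658 + 2·74.2967 = 205.6465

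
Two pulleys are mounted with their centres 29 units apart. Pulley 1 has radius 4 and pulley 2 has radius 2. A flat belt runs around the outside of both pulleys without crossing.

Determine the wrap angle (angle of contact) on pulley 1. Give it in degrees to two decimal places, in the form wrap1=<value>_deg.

wrap1=187.91_deg

open belt: β = asin((r2−r1)/C) = asin(-2/29) = -3.9546°
wrap1 = π − 2β = 187.9091°
wrap2 = π + 2β = 172.0909°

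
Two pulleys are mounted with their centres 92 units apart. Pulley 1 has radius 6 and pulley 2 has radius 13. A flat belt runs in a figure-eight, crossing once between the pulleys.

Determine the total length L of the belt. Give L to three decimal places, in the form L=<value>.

L=247.628

crossed belt: β = asin((r1+r2)/C) = asin(19/92) = 11.9186°
wrap1 = wrap2 = π + 2β = 203.8372°
tangent length = C·cosβ = 90.0167
L = (r1+r2)·wrap + 2·C·cosβ = 19·3.5576 + 2·90.0167 = 247.6283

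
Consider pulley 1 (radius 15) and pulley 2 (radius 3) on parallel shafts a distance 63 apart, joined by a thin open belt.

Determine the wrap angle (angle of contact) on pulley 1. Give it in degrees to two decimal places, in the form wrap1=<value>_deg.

wrap1=201.96_deg

open belt: β = asin((r2−r1)/C) = asin(-12/63) = -10.9806°
wrap1 = π − 2β = 201.9612°
wrap2 = π + 2β = 158.0388°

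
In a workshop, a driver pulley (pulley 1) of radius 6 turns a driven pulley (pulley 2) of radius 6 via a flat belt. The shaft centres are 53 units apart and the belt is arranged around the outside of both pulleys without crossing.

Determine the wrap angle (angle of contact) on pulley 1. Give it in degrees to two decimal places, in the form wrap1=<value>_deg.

wrap1=180.00_deg

open belt: β = asin((r2−r1)/C) = asin(0/53) = 0.0000°
wrap1 = π − 2β = 180.0000°
wrap2 = π + 2β = 180.0000°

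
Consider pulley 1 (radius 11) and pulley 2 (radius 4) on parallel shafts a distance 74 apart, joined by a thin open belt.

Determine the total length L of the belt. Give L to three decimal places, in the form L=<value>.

open belt: β = asin((r2−r1)/C) = asin(-7/74) = -5.4280°
wrap1 = π − 2β = 190.8560°
wrap2 = π + 2β = 169.1440°
tangent length = C·cosβ = 73.6682
L = r1·wrap1 + r2·wrap2 + 2·C·cosβ = 11·3.3311 + 4·2.9521 + 2·73.6682 = 195.7865

L=195.787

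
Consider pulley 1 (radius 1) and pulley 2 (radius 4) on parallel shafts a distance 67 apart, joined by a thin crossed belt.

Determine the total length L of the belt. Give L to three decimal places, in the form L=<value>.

crossed belt: β = asin((r1+r2)/C) = asin(5/67) = 4.2798°
wrap1 = wrap2 = π + 2β = 188.5596°
tangent length = C·cosβ = 66.8132
L = (r1+r2)·wrap + 2·C·cosβ = 5·3.2910 + 2·66.8132 = 150.0813

L=150.081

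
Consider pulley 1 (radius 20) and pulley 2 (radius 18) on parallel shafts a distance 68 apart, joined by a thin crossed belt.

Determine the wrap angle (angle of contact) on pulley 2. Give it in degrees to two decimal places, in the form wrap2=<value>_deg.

wrap2=247.95_deg

crossed belt: β = asin((r1+r2)/C) = asin(38/68) = 33.9745°
wrap1 = wrap2 = π + 2β = 247.9490°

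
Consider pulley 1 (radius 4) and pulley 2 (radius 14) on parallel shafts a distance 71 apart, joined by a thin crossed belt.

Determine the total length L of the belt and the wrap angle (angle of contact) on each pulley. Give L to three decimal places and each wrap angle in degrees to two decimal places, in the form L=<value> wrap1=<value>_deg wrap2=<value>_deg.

crossed belt: β = asin((r1+r2)/C) = asin(18/71) = 14.6860°
wrap1 = wrap2 = π + 2β = 209.3719°
tangent length = C·cosβ = 68.6804
L = (r1+r2)·wrap + 2·C·cosβ = 18·3.6542 + 2·68.6804 = 203.1370

L=203.137 wrap1=209.37_deg wrap2=209.37_deg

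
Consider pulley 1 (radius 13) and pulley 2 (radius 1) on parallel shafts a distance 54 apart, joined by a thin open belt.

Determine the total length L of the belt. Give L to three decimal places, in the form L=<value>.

L=154.660

open belt: β = asin((r2−r1)/C) = asin(-12/54) = -12.8396°
wrap1 = π − 2β = 205.6792°
wrap2 = π + 2β = 154.3208°
tangent length = C·cosβ = 52.6498
L = r1·wrap1 + r2·wrap2 + 2·C·cosβ = 13·3.5898 + 1·2.6934 + 2·52.6498 = 154.6601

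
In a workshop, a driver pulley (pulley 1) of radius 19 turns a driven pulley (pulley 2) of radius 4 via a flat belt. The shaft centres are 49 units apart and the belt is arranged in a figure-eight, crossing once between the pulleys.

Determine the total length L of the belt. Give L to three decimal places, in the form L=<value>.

crossed belt: β = asin((r1+r2)/C) = asin(23/49) = 27.9946°
wrap1 = wrap2 = π + 2β = 235.9891°
tangent length = C·cosβ = 43.2666
L = (r1+r2)·wrap + 2·C·cosβ = 23·4.1188 + 2·43.2666 = 181.2653

L=181.265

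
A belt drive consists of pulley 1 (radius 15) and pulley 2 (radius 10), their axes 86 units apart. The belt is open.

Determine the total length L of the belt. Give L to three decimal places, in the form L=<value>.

open belt: β = asin((r2−r1)/C) = asin(-5/86) = -3.3330°
wrap1 = π − 2β = 186.6661°
wrap2 = π + 2β = 173.3339°
tangent length = C·cosβ = 85.8545
L = r1·wrap1 + r2·wrap2 + 2·C·cosβ = 15·3.2579 + 10·3.0252 + 2·85.8545 = 250.8306

L=250.831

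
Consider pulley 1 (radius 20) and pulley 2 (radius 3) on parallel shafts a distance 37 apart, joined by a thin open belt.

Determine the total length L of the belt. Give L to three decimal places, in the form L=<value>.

open belt: β = asin((r2−r1)/C) = asin(-17/37) = -27.3522°
wrap1 = π − 2β = 234.7045°
wrap2 = π + 2β = 125.2955°
tangent length = C·cosβ = 32.8634
L = r1·wrap1 + r2·wrap2 + 2·C·cosβ = 20·4.0964 + 3·2.1868 + 2·32.8634 = 154.2145

L=154.214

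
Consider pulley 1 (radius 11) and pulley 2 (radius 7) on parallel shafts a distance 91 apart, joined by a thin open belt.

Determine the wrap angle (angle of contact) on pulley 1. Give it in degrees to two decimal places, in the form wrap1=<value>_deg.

open belt: β = asin((r2−r1)/C) = asin(-4/91) = -2.5193°
wrap1 = π − 2β = 185.0386°
wrap2 = π + 2β = 174.9614°

wrap1=185.04_deg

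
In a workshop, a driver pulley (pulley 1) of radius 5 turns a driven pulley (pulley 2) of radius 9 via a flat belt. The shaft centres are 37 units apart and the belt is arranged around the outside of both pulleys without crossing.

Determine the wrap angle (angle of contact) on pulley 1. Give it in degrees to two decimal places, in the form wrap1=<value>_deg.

wrap1=167.59_deg

open belt: β = asin((r2−r1)/C) = asin(4/37) = 6.2063°
wrap1 = π − 2β = 167.5875°
wrap2 = π + 2β = 192.4125°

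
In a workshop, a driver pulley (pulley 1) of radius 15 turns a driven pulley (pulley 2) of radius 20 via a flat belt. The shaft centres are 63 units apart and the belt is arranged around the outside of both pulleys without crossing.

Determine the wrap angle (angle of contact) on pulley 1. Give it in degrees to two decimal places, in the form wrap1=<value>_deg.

wrap1=170.90_deg

open belt: β = asin((r2−r1)/C) = asin(5/63) = 4.5521°
wrap1 = π − 2β = 170.8959°
wrap2 = π + 2β = 189.1041°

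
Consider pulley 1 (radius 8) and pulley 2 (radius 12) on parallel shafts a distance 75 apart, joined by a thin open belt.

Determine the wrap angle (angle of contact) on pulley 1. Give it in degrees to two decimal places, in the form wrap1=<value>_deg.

open belt: β = asin((r2−r1)/C) = asin(4/75) = 3.0572°
wrap1 = π − 2β = 173.8855°
wrap2 = π + 2β = 186.1145°

wrap1=173.89_deg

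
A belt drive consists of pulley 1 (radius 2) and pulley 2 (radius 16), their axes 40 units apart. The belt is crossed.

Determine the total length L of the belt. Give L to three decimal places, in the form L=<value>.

L=144.795

crossed belt: β = asin((r1+r2)/C) = asin(18/40) = 26.7437°
wrap1 = wrap2 = π + 2β = 233.4874°
tangent length = C·cosβ = 35.7211
L = (r1+r2)·wrap + 2·C·cosβ = 18·4.0751 + 2·35.7211 = 144.7945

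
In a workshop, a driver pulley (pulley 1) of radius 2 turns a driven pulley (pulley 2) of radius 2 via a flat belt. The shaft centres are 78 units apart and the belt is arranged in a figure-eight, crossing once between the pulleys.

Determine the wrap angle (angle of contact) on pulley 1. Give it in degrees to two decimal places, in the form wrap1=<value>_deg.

crossed belt: β = asin((r1+r2)/C) = asin(4/78) = 2.9395°
wrap1 = wrap2 = π + 2β = 185.8791°

wrap1=185.88_deg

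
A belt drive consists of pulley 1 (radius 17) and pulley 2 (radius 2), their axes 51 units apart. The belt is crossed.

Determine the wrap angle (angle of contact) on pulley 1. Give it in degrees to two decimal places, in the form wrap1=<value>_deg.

crossed belt: β = asin((r1+r2)/C) = asin(19/51) = 21.8729°
wrap1 = wrap2 = π + 2β = 223.7458°

wrap1=223.75_deg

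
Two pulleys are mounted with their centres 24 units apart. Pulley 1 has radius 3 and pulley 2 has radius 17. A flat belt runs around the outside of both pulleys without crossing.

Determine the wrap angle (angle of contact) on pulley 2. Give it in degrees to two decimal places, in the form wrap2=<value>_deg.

open belt: β = asin((r2−r1)/C) = asin(14/24) = 35.6853°
wrap1 = π − 2β = 108.6293°
wrap2 = π + 2β = 251.3707°

wrap2=251.37_deg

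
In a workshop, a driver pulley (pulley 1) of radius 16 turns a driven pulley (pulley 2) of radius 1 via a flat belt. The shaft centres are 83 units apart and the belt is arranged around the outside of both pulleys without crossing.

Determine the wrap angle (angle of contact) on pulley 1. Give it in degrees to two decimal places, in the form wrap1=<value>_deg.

wrap1=200.82_deg

open belt: β = asin((r2−r1)/C) = asin(-15/83) = -10.4119°
wrap1 = π − 2β = 200.8237°
wrap2 = π + 2β = 159.1763°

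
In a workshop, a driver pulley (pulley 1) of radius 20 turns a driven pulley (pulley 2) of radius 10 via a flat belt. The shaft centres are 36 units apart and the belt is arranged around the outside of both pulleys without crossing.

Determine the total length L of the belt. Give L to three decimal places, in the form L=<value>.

open belt: β = asin((r2−r1)/C) = asin(-10/36) = -16.1276°
wrap1 = π − 2β = 212.2552°
wrap2 = π + 2β = 147.7448°
tangent length = C·cosβ = 34.5832
L = r1·wrap1 + r2·wrap2 + 2·C·cosβ = 20·3.7046 + 10·2.5786 + 2·34.5832 = 169.0438

L=169.044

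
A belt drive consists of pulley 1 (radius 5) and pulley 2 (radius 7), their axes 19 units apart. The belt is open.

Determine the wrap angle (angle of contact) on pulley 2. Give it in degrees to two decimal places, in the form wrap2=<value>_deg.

wrap2=192.08_deg

open belt: β = asin((r2−r1)/C) = asin(2/19) = 6.0423°
wrap1 = π − 2β = 167.9153°
wrap2 = π + 2β = 192.0847°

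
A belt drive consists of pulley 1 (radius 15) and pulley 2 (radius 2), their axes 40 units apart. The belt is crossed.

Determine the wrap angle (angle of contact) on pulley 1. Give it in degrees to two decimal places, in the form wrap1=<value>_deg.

crossed belt: β = asin((r1+r2)/C) = asin(17/40) = 25.1507°
wrap1 = wrap2 = π + 2β = 230.3013°

wrap1=230.30_deg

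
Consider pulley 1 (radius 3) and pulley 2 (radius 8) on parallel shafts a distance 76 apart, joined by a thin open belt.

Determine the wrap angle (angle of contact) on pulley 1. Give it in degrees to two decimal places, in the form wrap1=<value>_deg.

open belt: β = asin((r2−r1)/C) = asin(5/76) = 3.7722°
wrap1 = π − 2β = 172.4556°
wrap2 = π + 2β = 187.5444°

wrap1=172.46_deg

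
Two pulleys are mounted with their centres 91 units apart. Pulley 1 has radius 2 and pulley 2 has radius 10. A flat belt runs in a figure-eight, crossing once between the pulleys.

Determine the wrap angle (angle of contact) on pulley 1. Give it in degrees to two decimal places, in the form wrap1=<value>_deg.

crossed belt: β = asin((r1+r2)/C) = asin(12/91) = 7.5776°
wrap1 = wrap2 = π + 2β = 195.1551°

wrap1=195.16_deg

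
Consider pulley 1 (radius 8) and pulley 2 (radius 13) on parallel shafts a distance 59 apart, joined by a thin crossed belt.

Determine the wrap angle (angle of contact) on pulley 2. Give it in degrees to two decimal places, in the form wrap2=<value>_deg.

wrap2=221.70_deg

crossed belt: β = asin((r1+r2)/C) = asin(21/59) = 20.8506°
wrap1 = wrap2 = π + 2β = 221.7012°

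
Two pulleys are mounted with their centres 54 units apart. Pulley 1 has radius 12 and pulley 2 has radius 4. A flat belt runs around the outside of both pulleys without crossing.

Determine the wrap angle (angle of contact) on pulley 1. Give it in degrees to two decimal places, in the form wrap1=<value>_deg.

open belt: β = asin((r2−r1)/C) = asin(-8/54) = -8.5196°
wrap1 = π − 2β = 197.0392°
wrap2 = π + 2β = 162.9608°

wrap1=197.04_deg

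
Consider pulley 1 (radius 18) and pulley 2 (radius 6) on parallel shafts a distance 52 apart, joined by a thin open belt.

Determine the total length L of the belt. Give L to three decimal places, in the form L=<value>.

open belt: β = asin((r2−r1)/C) = asin(-12/52) = -13.3424°
wrap1 = π − 2β = 206.6847°
wrap2 = π + 2β = 153.3153°
tangent length = C·cosβ = 50.5964
L = r1·wrap1 + r2·wrap2 + 2·C·cosβ = 18·3.6073 + 6·2.6759 + 2·50.5964 = 182.1799

L=182.180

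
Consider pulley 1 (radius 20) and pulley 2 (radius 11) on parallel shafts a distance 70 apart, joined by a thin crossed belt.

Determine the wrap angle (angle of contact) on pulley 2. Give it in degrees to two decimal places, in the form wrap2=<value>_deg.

crossed belt: β = asin((r1+r2)/C) = asin(31/70) = 26.2863°
wrap1 = wrap2 = π + 2β = 232.5726°

wrap2=232.57_deg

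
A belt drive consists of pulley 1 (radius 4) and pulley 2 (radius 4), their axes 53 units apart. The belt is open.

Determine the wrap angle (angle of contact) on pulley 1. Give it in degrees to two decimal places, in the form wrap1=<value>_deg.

open belt: β = asin((r2−r1)/C) = asin(0/53) = 0.0000°
wrap1 = π − 2β = 180.0000°
wrap2 = π + 2β = 180.0000°

wrap1=180.00_deg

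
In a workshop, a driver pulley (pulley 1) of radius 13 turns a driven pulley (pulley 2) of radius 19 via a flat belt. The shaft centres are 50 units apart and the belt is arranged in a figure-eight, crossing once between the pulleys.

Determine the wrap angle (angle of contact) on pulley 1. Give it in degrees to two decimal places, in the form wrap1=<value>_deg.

wrap1=259.58_deg

crossed belt: β = asin((r1+r2)/C) = asin(32/50) = 39.7918°
wrap1 = wrap2 = π + 2β = 259.5836°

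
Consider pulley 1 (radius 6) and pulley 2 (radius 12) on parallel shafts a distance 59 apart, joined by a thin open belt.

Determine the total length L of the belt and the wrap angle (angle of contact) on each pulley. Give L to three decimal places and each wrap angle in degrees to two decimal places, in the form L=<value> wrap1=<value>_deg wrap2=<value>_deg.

open belt: β = asin((r2−r1)/C) = asin(6/59) = 5.8368°
wrap1 = π − 2β = 168.3264°
wrap2 = π + 2β = 191.6736°
tangent length = C·cosβ = 58.6941
L = r1·wrap1 + r2·wrap2 + 2·C·cosβ = 6·2.9379 + 12·3.3453 + 2·58.6941 = 175.1594

L=175.159 wrap1=168.33_deg wrap2=191.67_deg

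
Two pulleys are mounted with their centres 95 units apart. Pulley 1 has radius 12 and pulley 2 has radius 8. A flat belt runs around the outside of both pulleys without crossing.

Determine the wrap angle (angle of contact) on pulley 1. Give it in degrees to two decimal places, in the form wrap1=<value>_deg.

open belt: β = asin((r2−r1)/C) = asin(-4/95) = -2.4132°
wrap1 = π − 2β = 184.8263°
wrap2 = π + 2β = 175.1737°

wrap1=184.83_deg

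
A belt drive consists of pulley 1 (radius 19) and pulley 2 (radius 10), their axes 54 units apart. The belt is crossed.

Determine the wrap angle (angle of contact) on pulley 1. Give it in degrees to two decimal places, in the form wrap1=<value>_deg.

crossed belt: β = asin((r1+r2)/C) = asin(29/54) = 32.4822°
wrap1 = wrap2 = π + 2β = 244.9643°

wrap1=244.96_deg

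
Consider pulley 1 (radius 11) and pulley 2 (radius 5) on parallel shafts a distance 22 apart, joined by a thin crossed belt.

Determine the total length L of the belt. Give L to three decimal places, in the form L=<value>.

L=106.524

crossed belt: β = asin((r1+r2)/C) = asin(16/22) = 46.6582°
wrap1 = wrap2 = π + 2β = 273.3165°
tangent length = C·cosβ = 15.0997
L = (r1+r2)·wrap + 2·C·cosβ = 16·4.7703 + 2·15.0997 = 106.5237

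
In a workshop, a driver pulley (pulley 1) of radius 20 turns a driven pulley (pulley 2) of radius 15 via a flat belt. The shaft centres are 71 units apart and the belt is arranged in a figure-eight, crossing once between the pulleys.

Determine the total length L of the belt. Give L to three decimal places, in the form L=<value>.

L=269.587

crossed belt: β = asin((r1+r2)/C) = asin(35/71) = 29.5352°
wrap1 = wrap2 = π + 2β = 239.0703°
tangent length = C·cosβ = 61.7738
L = (r1+r2)·wrap + 2·C·cosβ = 35·4.1726 + 2·61.7738 = 269.5873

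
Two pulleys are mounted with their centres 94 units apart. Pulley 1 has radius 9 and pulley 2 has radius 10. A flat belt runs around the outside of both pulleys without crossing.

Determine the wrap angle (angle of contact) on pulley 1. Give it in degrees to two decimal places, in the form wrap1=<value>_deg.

open belt: β = asin((r2−r1)/C) = asin(1/94) = 0.6095°
wrap1 = π − 2β = 178.7809°
wrap2 = π + 2β = 181.2191°

wrap1=178.78_deg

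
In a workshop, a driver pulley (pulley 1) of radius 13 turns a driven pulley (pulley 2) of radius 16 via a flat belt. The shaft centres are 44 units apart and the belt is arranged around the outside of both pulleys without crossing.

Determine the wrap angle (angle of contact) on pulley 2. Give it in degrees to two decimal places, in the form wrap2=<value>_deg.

open belt: β = asin((r2−r1)/C) = asin(3/44) = 3.9096°
wrap1 = π − 2β = 172.1809°
wrap2 = π + 2β = 187.8191°

wrap2=187.82_deg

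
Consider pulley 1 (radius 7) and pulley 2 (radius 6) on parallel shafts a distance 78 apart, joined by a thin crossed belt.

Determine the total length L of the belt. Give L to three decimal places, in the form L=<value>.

L=199.012

crossed belt: β = asin((r1+r2)/C) = asin(13/78) = 9.5941°
wrap1 = wrap2 = π + 2β = 199.1881°
tangent length = C·cosβ = 76.9090
L = (r1+r2)·wrap + 2·C·cosβ = 13·3.4765 + 2·76.9090 = 199.0124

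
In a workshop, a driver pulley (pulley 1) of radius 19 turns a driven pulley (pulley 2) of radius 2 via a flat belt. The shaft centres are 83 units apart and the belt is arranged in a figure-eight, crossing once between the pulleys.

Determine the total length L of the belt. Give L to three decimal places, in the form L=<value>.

crossed belt: β = asin((r1+r2)/C) = asin(21/83) = 14.6558°
wrap1 = wrap2 = π + 2β = 209.3116°
tangent length = C·cosβ = 80.2994
L = (r1+r2)·wrap + 2·C·cosβ = 21·3.6532 + 2·80.2994 = 237.3156

L=237.316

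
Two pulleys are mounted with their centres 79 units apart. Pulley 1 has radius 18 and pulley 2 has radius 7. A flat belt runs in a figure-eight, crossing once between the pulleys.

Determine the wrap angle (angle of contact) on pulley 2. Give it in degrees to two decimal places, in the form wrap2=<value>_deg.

crossed belt: β = asin((r1+r2)/C) = asin(25/79) = 18.4487°
wrap1 = wrap2 = π + 2β = 216.8974°

wrap2=216.90_deg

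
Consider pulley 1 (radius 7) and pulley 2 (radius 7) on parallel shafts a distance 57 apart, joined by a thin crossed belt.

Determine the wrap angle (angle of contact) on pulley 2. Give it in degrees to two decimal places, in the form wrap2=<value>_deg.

wrap2=208.44_deg

crossed belt: β = asin((r1+r2)/C) = asin(14/57) = 14.2181°
wrap1 = wrap2 = π + 2β = 208.4362°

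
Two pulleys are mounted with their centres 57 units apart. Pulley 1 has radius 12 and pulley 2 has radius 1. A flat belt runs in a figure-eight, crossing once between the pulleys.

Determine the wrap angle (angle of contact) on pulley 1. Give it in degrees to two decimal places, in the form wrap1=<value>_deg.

wrap1=206.37_deg

crossed belt: β = asin((r1+r2)/C) = asin(13/57) = 13.1835°
wrap1 = wrap2 = π + 2β = 206.3670°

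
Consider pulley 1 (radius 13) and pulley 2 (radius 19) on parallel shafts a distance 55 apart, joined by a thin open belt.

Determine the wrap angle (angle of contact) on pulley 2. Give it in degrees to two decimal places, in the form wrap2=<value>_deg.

open belt: β = asin((r2−r1)/C) = asin(6/55) = 6.2629°
wrap1 = π − 2β = 167.4742°
wrap2 = π + 2β = 192.5258°

wrap2=192.53_deg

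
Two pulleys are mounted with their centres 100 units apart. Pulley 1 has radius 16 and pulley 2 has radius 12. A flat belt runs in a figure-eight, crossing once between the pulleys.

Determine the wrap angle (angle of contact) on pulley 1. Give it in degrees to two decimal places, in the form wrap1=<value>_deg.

crossed belt: β = asin((r1+r2)/C) = asin(28/100) = 16.2602°
wrap1 = wrap2 = π + 2β = 212.5204°

wrap1=212.52_deg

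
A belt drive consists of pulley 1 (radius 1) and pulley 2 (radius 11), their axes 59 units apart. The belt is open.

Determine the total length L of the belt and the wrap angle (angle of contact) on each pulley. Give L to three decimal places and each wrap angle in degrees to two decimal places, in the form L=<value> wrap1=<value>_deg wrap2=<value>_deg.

open belt: β = asin((r2−r1)/C) = asin(10/59) = 9.7583°
wrap1 = π − 2β = 160.4835°
wrap2 = π + 2β = 199.5165°
tangent length = C·cosβ = 58.1464
L = r1·wrap1 + r2·wrap2 + 2·C·cosβ = 1·2.8010 + 11·3.4822 + 2·58.1464 = 157.3981

L=157.398 wrap1=160.48_deg wrap2=199.52_deg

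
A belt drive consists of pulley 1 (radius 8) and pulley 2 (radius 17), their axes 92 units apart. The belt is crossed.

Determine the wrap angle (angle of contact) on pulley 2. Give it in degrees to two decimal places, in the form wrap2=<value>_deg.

wrap2=211.54_deg

crossed belt: β = asin((r1+r2)/C) = asin(25/92) = 15.7678°
wrap1 = wrap2 = π + 2β = 211.5356°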